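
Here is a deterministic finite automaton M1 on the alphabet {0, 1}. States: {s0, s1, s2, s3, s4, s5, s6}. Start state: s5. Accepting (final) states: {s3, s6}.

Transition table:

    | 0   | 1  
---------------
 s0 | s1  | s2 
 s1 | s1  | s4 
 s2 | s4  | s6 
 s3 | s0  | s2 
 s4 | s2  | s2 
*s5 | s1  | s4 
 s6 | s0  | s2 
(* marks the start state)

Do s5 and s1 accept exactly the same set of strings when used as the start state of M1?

Yes

Reachable states from the start: {s0,s1,s2,s4,s5,s6}. Unreachable: {s3} — drop them.
Start with accepting vs non-accepting: {s6} | {s0,s1,s2,s4,s5}.
Split {s0,s1,s2,s4,s5} by δ(·,1) → {s0,s1,s4,s5} and {s2}.
Split {s0,s1,s4,s5} by δ(·,0) → {s0,s1,s5} and {s4}.
Refine {s0,s1,s5} on symbol 1: members go to different blocks, giving {s1,s5} and {s0}.
The partition is now stable with 5 blocks: {s6} | {s1,s5} | {s2} | {s4} | {s0}.
s5 and s1 lie in the same block of the stable partition, so they are equivalent — no string distinguishes them.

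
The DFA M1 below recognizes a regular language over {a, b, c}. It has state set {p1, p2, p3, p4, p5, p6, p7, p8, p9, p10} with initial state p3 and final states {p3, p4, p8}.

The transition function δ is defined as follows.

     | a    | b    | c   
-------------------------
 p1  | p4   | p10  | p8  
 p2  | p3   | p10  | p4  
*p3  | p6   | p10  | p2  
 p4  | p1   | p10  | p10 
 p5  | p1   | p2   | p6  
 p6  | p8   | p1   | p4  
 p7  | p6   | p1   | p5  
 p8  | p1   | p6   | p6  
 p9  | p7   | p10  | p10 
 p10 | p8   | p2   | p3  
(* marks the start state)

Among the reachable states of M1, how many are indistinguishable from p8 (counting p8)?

3

States {p5,p7,p9} cannot be reached from the start state, so discard them.
Initial partition by acceptance: {p3,p4,p8} | {p1,p2,p6,p10}.
The partition is now stable with 2 blocks: {p3,p4,p8} | {p1,p2,p6,p10}.
The equivalence class containing p8 is {p3,p4,p8}, of size 3.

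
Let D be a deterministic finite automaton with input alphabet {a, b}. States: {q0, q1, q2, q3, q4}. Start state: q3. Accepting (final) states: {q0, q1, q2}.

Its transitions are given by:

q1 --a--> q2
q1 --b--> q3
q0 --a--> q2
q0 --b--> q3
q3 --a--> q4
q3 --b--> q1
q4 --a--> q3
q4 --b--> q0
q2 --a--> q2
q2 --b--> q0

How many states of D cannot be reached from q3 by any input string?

0

Exploring from q3, all states are eventually visited, so none are unreachable.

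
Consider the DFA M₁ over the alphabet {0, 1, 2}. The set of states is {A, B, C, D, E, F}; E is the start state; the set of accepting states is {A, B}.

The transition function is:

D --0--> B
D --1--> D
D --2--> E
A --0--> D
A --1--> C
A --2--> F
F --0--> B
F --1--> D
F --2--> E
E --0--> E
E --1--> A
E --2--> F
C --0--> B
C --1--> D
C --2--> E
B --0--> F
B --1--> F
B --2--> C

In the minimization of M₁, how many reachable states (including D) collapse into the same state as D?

3

All states are reachable from the start state.
Start with accepting vs non-accepting: {A,B} | {C,D,E,F}.
Split {C,D,E,F} by δ(·,0) → {C,D,F} and {E}.
The partition is now stable with 3 blocks: {A,B} | {C,D,F} | {E}.
The equivalence class containing D is {C,D,F}, of size 3.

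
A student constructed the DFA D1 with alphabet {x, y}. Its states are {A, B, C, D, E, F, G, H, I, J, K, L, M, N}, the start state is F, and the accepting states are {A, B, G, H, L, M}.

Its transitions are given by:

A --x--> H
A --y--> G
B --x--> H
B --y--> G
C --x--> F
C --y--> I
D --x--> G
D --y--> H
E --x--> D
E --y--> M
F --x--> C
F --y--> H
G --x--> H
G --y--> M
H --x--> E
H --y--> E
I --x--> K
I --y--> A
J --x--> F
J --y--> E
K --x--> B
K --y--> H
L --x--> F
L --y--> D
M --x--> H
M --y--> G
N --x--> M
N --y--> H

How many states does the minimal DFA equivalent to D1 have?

6

First remove the unreachable states {J,L,N}; 11 states remain.
P0 = {A,B,G,H,M} | {C,D,E,F,I,K}.
Refine {A,B,G,H,M} on symbol x: members go to different blocks, giving {A,B,G,M} and {H}.
On input x, block {C,D,E,F,I,K} splits into {C,E,F,I} and {D,K}.
Refine {C,E,F,I} on symbol x: members go to different blocks, giving {C,F} and {E,I}.
Split {C,F} by δ(·,y) → {C} and {F}.
Stable partition: {A,B,G,M} | {C} | {H} | {D,K} | {E,I} | {F} — 6 equivalence classes.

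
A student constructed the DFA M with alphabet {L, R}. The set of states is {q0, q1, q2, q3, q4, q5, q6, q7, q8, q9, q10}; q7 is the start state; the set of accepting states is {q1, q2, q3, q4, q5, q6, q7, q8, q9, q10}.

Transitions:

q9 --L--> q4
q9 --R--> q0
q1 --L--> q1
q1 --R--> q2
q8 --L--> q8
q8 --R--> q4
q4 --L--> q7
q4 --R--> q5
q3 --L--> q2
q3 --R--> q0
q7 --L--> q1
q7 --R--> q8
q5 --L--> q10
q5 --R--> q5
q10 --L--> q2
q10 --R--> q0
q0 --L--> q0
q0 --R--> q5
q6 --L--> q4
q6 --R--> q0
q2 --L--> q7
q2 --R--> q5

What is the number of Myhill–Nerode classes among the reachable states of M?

6

States {q3,q6,q9} cannot be reached from the start state, so discard them.
P0 = {q1,q2,q4,q5,q7,q8,q10} | {q0}.
Refine {q1,q2,q4,q5,q7,q8,q10} on symbol R: members go to different blocks, giving {q1,q2,q4,q5,q7,q8} and {q10}.
Split {q1,q2,q4,q5,q7,q8} by δ(·,L) → {q1,q2,q4,q7,q8} and {q5}.
On input R, block {q1,q2,q4,q7,q8} splits into {q1,q7,q8} and {q2,q4}.
On input R, block {q1,q7,q8} splits into {q1,q8} and {q7}.
The partition is now stable with 6 blocks: {q1,q8} | {q0} | {q10} | {q5} | {q2,q4} | {q7}.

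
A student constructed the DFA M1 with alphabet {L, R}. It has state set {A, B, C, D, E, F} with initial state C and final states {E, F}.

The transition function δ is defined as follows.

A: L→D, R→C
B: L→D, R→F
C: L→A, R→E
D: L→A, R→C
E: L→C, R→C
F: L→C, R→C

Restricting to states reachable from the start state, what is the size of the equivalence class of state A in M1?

2

States {B,F} cannot be reached from the start state, so discard them.
P0 = {E} | {A,C,D}.
Split {A,C,D} by δ(·,R) → {A,D} and {C}.
The partition is now stable with 3 blocks: {E} | {A,D} | {C}.
State A belongs to the block {A,D}, which has 2 states.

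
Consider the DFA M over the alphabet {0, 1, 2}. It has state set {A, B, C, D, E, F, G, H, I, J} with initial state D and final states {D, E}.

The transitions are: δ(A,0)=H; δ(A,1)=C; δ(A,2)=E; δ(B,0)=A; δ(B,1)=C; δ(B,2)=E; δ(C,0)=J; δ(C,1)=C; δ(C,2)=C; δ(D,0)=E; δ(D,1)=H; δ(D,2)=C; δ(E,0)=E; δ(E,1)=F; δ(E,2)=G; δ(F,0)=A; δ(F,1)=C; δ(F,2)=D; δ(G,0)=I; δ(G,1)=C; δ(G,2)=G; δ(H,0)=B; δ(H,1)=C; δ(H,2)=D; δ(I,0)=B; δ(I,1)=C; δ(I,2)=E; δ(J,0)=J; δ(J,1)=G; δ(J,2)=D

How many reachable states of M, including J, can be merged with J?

6

All states are reachable from the start state.
P0 = {D,E} | {A,B,C,F,G,H,I,J}.
On input 2, block {A,B,C,F,G,H,I,J} splits into {A,B,F,H,I,J} and {C,G}.
The partition is now stable with 3 blocks: {D,E} | {A,B,F,H,I,J} | {C,G}.
The equivalence class containing J is {A,B,F,H,I,J}, of size 6.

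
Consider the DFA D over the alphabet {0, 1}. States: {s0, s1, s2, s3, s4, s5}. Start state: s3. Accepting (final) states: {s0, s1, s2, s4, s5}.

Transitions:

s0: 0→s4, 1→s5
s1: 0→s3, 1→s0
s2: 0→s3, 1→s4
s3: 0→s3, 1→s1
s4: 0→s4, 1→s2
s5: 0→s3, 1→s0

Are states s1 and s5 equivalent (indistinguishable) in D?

Yes

Every state is reachable, so we keep all 6.
Initial partition by acceptance: {s0,s1,s2,s4,s5} | {s3}.
On input 0, block {s0,s1,s2,s4,s5} splits into {s1,s2,s5} and {s0,s4}.
The partition is now stable with 3 blocks: {s1,s2,s5} | {s3} | {s0,s4}.
s1 and s5 lie in the same block of the stable partition, so they are equivalent — no string distinguishes them.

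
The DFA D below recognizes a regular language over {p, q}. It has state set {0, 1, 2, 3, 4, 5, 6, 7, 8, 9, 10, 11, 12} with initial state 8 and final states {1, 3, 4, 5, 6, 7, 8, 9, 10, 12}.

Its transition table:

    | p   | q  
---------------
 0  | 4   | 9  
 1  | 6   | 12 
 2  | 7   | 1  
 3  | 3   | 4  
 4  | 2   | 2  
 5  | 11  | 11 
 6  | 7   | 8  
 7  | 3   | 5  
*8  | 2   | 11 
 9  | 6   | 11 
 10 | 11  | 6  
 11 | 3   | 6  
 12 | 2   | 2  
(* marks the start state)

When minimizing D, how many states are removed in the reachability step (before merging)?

BFS from 8 reaches {1, 2, 3, 4, 5, 6, 7, 8, 11, 12}; the 3 state(s) 0, 9, 10 are never visited.

3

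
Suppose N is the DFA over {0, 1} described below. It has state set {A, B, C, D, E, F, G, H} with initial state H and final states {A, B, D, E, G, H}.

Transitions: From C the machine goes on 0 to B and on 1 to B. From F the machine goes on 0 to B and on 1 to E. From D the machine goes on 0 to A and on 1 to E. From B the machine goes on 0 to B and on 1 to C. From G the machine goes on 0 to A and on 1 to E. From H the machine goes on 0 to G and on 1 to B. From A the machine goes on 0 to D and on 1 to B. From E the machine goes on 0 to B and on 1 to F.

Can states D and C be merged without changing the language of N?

Every state is reachable, so we keep all 8.
Initial partition by acceptance: {A,B,D,E,G,H} | {C,F}.
Refine {A,B,D,E,G,H} on symbol 1: members go to different blocks, giving {A,D,G,H} and {B,E}.
The partition is now stable with 3 blocks: {A,D,G,H} | {C,F} | {B,E}.
D and C end up in different blocks, so they are distinguishable. For instance, the string 'ε' is accepted from only D.

No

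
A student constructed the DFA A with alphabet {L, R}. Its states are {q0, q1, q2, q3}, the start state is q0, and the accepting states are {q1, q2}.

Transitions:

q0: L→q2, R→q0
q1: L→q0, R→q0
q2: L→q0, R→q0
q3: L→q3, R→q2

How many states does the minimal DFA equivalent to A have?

States {q1,q3} cannot be reached from the start state, so discard them.
Start with accepting vs non-accepting: {q2} | {q0}.
No further refinement is possible. Final partition (2 blocks): {q2} | {q0}.

2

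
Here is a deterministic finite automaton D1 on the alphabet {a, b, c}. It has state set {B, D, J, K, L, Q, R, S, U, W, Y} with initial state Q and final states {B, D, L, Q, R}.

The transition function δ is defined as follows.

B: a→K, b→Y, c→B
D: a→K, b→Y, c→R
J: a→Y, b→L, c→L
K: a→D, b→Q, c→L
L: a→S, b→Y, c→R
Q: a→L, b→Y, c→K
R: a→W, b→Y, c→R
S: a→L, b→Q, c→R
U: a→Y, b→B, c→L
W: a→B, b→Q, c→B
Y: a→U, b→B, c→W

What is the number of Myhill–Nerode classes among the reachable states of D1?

First remove the unreachable states {J}; 10 states remain.
Start with accepting vs non-accepting: {B,D,L,Q,R} | {K,S,U,W,Y}.
Split {B,D,L,Q,R} by δ(·,a) → {B,D,L,R} and {Q}.
Split {K,S,U,W,Y} by δ(·,a) → {K,S,W} and {U,Y}.
Split {U,Y} by δ(·,c) → {Y} and {U}.
Stable partition: {B,D,L,R} | {K,S,W} | {Q} | {Y} | {U} — 5 equivalence classes.

5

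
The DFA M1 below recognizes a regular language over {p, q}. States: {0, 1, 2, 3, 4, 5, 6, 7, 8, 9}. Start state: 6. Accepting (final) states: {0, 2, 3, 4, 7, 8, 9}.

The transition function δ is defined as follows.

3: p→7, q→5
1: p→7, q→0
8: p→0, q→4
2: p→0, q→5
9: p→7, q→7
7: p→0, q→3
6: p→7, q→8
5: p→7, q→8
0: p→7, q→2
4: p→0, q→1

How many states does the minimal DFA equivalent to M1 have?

3

States {9} cannot be reached from the start state, so discard them.
P0 = {0,2,3,4,7,8} | {1,5,6}.
On input q, block {0,2,3,4,7,8} splits into {0,7,8} and {2,3,4}.
The partition is now stable with 3 blocks: {0,7,8} | {1,5,6} | {2,3,4}.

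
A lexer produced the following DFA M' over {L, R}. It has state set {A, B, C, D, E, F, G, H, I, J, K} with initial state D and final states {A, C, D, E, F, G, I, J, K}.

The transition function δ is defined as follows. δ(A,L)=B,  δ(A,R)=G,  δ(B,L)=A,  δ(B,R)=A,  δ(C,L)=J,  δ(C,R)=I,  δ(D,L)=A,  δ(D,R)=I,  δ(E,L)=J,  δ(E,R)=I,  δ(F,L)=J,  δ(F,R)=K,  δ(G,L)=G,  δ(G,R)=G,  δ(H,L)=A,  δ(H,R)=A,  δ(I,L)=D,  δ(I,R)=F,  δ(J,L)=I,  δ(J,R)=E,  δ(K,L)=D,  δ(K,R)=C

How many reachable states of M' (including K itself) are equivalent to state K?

2

First remove the unreachable states {H}; 10 states remain.
P0 = {A,C,D,E,F,G,I,J,K} | {B}.
On input L, block {A,C,D,E,F,G,I,J,K} splits into {C,D,E,F,G,I,J,K} and {A}.
On input L, block {C,D,E,F,G,I,J,K} splits into {C,E,F,G,I,J,K} and {D}.
Split {C,E,F,G,I,J,K} by δ(·,L) → {C,E,F,G,J} and {I,K}.
Split {C,E,F,G,J} by δ(·,L) → {C,E,F,G} and {J}.
On input L, block {C,E,F,G} splits into {C,E,F} and {G}.
No further refinement is possible. Final partition (7 blocks): {C,E,F} | {B} | {A} | {D} | {I,K} | {J} | {G}.
The equivalence class containing K is {I,K}, of size 2.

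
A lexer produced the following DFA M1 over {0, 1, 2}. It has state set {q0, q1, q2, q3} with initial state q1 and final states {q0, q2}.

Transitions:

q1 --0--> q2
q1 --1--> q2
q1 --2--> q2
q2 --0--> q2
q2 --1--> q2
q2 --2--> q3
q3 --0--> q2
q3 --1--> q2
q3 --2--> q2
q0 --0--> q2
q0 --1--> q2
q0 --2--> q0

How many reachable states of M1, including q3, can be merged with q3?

2

Reachable states from the start: {q1,q2,q3}. Unreachable: {q0} — drop them.
P0 = {q2} | {q1,q3}.
Stable partition: {q2} | {q1,q3} — 2 equivalence classes.
The equivalence class containing q3 is {q1,q3}, of size 2.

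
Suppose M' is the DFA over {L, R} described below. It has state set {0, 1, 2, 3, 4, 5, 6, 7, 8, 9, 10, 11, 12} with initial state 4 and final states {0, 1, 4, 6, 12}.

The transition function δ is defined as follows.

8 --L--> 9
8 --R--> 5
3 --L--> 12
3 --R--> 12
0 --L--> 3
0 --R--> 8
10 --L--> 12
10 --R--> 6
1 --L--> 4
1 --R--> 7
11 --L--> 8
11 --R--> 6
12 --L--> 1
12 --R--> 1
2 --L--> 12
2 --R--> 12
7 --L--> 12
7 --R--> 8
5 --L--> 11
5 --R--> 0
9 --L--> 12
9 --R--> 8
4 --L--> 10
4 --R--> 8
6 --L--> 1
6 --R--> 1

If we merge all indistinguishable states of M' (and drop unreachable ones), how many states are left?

8

States {2} cannot be reached from the start state, so discard them.
Initial partition by acceptance: {0,1,4,6,12} | {3,5,7,8,9,10,11}.
On input L, block {0,1,4,6,12} splits into {1,6,12} and {0,4}.
On input L, block {1,6,12} splits into {6,12} and {1}.
Refine {3,5,7,8,9,10,11} on symbol L: members go to different blocks, giving {3,7,9,10} and {5,8,11}.
On input R, block {3,7,9,10} splits into {3,10} and {7,9}.
On input L, block {5,8,11} splits into {5,11} and {8}.
Refine {5,11} on symbol L: members go to different blocks, giving {5} and {11}.
The partition is now stable with 8 blocks: {6,12} | {3,10} | {0,4} | {1} | {5} | {7,9} | {8} | {11}.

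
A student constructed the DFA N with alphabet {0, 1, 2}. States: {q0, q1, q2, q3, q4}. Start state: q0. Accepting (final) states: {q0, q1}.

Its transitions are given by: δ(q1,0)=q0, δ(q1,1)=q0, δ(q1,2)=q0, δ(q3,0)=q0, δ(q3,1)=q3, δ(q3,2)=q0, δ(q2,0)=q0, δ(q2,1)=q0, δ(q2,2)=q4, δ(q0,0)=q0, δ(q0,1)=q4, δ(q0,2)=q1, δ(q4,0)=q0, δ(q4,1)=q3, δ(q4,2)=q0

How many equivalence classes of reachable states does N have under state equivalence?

3

First remove the unreachable states {q2}; 4 states remain.
P0 = {q0,q1} | {q3,q4}.
Refine {q0,q1} on symbol 1: members go to different blocks, giving {q0} and {q1}.
The partition is now stable with 3 blocks: {q0} | {q3,q4} | {q1}.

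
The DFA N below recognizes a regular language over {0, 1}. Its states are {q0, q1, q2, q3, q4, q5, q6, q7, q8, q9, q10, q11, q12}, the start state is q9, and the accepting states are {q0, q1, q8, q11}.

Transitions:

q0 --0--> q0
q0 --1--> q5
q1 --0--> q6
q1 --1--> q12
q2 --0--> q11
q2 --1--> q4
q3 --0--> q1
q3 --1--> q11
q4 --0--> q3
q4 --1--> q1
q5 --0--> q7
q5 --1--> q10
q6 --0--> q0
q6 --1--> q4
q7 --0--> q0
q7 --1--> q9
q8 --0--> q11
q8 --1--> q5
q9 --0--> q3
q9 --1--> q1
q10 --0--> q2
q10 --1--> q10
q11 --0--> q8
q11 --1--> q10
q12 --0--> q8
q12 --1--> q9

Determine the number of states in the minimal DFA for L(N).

6

All states are reachable from the start state.
Start with accepting vs non-accepting: {q0,q1,q8,q11} | {q2,q3,q4,q5,q6,q7,q9,q10,q12}.
On input 0, block {q0,q1,q8,q11} splits into {q0,q8,q11} and {q1}.
Refine {q2,q3,q4,q5,q6,q7,q9,q10,q12} on symbol 0: members go to different blocks, giving {q2,q6,q7,q12} and {q4,q5,q9,q10} and {q3}.
Refine {q4,q5,q9,q10} on symbol 0: members go to different blocks, giving {q4,q9} and {q5,q10}.
No further refinement is possible. Final partition (6 blocks): {q0,q8,q11} | {q2,q6,q7,q12} | {q1} | {q4,q9} | {q3} | {q5,q10}.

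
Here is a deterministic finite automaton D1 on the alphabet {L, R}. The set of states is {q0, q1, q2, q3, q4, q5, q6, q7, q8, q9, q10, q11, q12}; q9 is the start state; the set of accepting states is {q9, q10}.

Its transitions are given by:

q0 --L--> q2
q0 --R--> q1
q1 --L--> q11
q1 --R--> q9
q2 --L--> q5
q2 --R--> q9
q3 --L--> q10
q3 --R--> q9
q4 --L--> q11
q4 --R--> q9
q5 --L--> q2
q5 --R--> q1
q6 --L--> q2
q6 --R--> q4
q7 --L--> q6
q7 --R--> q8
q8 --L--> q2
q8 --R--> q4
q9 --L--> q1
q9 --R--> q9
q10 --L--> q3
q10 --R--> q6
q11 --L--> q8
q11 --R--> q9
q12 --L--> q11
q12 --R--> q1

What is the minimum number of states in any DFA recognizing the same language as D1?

4

Reachable states from the start: {q1,q2,q4,q5,q8,q9,q11}. Unreachable: {q0,q3,q6,q7,q10,q12} — drop them.
Initial partition by acceptance: {q9} | {q1,q2,q4,q5,q8,q11}.
Refine {q1,q2,q4,q5,q8,q11} on symbol R: members go to different blocks, giving {q1,q2,q4,q11} and {q5,q8}.
On input L, block {q1,q2,q4,q11} splits into {q1,q4} and {q2,q11}.
The partition is now stable with 4 blocks: {q9} | {q1,q4} | {q5,q8} | {q2,q11}.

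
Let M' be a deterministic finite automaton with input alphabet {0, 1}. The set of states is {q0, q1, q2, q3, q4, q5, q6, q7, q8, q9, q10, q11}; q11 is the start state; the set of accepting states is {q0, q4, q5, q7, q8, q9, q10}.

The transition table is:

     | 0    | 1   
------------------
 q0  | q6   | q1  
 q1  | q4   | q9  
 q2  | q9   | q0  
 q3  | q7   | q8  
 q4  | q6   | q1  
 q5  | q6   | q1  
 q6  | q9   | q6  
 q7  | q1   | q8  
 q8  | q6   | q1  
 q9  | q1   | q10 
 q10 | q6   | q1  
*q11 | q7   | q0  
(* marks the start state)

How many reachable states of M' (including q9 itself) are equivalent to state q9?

Reachable states from the start: {q0,q1,q4,q6,q7,q8,q9,q10,q11}. Unreachable: {q2,q3,q5} — drop them.
Initial partition by acceptance: {q0,q4,q7,q8,q9,q10} | {q1,q6,q11}.
Refine {q0,q4,q7,q8,q9,q10} on symbol 1: members go to different blocks, giving {q0,q4,q8,q10} and {q7,q9}.
On input 0, block {q1,q6,q11} splits into {q6,q11} and {q1}.
Split {q6,q11} by δ(·,1) → {q6} and {q11}.
The partition is now stable with 5 blocks: {q0,q4,q8,q10} | {q6} | {q7,q9} | {q1} | {q11}.
State q9 belongs to the block {q7,q9}, which has 2 states.

2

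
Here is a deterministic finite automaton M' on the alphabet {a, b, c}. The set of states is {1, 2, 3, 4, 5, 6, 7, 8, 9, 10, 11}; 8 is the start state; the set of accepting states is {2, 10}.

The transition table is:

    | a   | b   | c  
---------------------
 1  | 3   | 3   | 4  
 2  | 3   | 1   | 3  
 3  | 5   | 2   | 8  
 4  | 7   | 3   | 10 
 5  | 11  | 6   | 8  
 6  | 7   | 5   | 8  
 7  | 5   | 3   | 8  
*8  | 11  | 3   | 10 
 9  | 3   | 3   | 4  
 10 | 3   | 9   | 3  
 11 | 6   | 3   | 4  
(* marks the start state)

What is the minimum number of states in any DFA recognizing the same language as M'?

P0 = {2,10} | {1,3,4,5,6,7,8,9,11}.
Refine {1,3,4,5,6,7,8,9,11} on symbol b: members go to different blocks, giving {1,4,5,6,7,8,9,11} and {3}.
On input a, block {1,4,5,6,7,8,9,11} splits into {4,5,6,7,8,11} and {1,9}.
Refine {4,5,6,7,8,11} on symbol b: members go to different blocks, giving {4,7,8,11} and {5,6}.
Split {4,7,8,11} by δ(·,a) → {4,8} and {7,11}.
Stable partition: {2,10} | {4,8} | {3} | {1,9} | {5,6} | {7,11} — 6 equivalence classes.

6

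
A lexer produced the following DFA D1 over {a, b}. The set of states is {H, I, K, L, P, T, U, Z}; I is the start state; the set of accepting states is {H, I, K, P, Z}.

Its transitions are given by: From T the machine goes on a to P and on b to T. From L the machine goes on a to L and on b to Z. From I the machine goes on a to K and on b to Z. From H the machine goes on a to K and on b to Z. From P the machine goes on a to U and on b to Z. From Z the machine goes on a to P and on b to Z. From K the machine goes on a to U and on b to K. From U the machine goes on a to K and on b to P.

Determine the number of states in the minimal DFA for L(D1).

States {H,L,T} cannot be reached from the start state, so discard them.
Start with accepting vs non-accepting: {I,K,P,Z} | {U}.
Split {I,K,P,Z} by δ(·,a) → {I,Z} and {K,P}.
On input b, block {K,P} splits into {P} and {K}.
Refine {I,Z} on symbol a: members go to different blocks, giving {I} and {Z}.
No further refinement is possible. Final partition (5 blocks): {I} | {U} | {P} | {K} | {Z}.

5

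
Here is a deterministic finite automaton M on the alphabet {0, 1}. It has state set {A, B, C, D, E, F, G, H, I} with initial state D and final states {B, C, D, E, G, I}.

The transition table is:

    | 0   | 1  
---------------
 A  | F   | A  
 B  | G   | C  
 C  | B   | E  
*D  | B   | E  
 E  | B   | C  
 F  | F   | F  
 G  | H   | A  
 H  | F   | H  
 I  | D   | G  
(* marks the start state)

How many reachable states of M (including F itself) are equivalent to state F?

3

First remove the unreachable states {I}; 8 states remain.
P0 = {B,C,D,E,G} | {A,F,H}.
On input 0, block {B,C,D,E,G} splits into {B,C,D,E} and {G}.
On input 0, block {B,C,D,E} splits into {C,D,E} and {B}.
Stable partition: {C,D,E} | {A,F,H} | {G} | {B} — 4 equivalence classes.
State F belongs to the block {A,F,H}, which has 3 states.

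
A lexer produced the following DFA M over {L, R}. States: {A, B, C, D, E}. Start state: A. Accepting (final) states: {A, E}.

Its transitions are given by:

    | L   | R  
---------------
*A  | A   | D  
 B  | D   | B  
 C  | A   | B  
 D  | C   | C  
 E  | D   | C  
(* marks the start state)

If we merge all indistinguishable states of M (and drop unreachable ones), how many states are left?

4

First remove the unreachable states {E}; 4 states remain.
Start with accepting vs non-accepting: {A} | {B,C,D}.
On input L, block {B,C,D} splits into {B,D} and {C}.
Split {B,D} by δ(·,L) → {B} and {D}.
Stable partition: {A} | {B} | {C} | {D} — 4 equivalence classes.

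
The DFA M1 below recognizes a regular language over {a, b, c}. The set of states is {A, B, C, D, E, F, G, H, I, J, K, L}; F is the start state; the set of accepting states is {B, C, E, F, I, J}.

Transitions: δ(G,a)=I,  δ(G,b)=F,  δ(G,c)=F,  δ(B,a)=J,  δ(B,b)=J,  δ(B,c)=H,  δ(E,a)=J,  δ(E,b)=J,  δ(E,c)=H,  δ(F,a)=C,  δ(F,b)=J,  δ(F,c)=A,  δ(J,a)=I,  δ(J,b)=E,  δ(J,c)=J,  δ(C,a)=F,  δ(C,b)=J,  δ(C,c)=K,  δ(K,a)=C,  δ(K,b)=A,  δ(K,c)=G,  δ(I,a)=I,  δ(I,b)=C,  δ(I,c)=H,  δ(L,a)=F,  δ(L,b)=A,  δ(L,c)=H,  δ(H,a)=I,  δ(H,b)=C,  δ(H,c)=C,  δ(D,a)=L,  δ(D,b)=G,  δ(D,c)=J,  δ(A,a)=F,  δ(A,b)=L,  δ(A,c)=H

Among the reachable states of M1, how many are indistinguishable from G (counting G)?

2

Reachable states from the start: {A,C,E,F,G,H,I,J,K,L}. Unreachable: {B,D} — drop them.
Initial partition by acceptance: {C,E,F,I,J} | {A,G,H,K,L}.
On input c, block {C,E,F,I,J} splits into {C,E,F,I} and {J}.
Refine {C,E,F,I} on symbol a: members go to different blocks, giving {C,F,I} and {E}.
Refine {C,F,I} on symbol b: members go to different blocks, giving {C,F} and {I}.
On input a, block {A,G,H,K,L} splits into {A,K,L} and {G,H}.
No further refinement is possible. Final partition (6 blocks): {C,F} | {A,K,L} | {J} | {E} | {I} | {G,H}.
The equivalence class containing G is {G,H}, of size 2.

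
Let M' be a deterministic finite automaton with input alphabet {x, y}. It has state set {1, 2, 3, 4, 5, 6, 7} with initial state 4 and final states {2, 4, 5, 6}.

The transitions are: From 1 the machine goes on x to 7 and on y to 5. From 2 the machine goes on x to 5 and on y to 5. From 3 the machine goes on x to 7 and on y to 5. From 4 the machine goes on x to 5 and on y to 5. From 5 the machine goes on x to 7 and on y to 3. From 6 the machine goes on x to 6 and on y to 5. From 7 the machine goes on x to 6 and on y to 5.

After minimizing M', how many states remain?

5

States {1,2} cannot be reached from the start state, so discard them.
P0 = {4,5,6} | {3,7}.
Split {4,5,6} by δ(·,x) → {4,6} and {5}.
Refine {4,6} on symbol x: members go to different blocks, giving {4} and {6}.
Refine {3,7} on symbol x: members go to different blocks, giving {3} and {7}.
The partition is now stable with 5 blocks: {4} | {3} | {5} | {6} | {7}.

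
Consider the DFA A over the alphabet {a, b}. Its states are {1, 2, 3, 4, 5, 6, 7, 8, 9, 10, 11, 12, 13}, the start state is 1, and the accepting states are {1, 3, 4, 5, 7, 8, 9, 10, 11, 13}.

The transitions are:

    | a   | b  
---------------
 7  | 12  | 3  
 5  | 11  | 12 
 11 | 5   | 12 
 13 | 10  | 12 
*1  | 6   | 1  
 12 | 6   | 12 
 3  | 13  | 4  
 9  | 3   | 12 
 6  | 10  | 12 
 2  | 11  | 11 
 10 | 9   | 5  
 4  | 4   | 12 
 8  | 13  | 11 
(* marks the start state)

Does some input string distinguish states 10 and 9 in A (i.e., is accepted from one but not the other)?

Yes

States {2,7,8} cannot be reached from the start state, so discard them.
Start with accepting vs non-accepting: {1,3,4,5,9,10,11,13} | {6,12}.
Split {1,3,4,5,9,10,11,13} by δ(·,a) → {3,4,5,9,10,11,13} and {1}.
On input b, block {3,4,5,9,10,11,13} splits into {4,5,9,11,13} and {3,10}.
On input a, block {4,5,9,11,13} splits into {4,5,11} and {9,13}.
Refine {6,12} on symbol a: members go to different blocks, giving {6} and {12}.
The partition is now stable with 6 blocks: {4,5,11} | {6} | {1} | {3,10} | {9,13} | {12}.
10 and 9 end up in different blocks, so they are distinguishable. For instance, the string 'b' is accepted from only 10.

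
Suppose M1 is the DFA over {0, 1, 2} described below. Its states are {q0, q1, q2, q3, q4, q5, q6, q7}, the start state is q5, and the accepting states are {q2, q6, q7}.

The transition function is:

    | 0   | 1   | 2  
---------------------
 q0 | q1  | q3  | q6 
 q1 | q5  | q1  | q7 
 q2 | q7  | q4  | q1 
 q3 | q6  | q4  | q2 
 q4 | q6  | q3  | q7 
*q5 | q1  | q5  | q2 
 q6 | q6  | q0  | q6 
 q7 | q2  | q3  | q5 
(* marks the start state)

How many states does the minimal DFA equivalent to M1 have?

5

Every state is reachable, so we keep all 8.
P0 = {q2,q6,q7} | {q0,q1,q3,q4,q5}.
Refine {q2,q6,q7} on symbol 2: members go to different blocks, giving {q2,q7} and {q6}.
Refine {q0,q1,q3,q4,q5} on symbol 0: members go to different blocks, giving {q0,q1,q5} and {q3,q4}.
Split {q0,q1,q5} by δ(·,1) → {q1,q5} and {q0}.
The partition is now stable with 5 blocks: {q2,q7} | {q1,q5} | {q6} | {q3,q4} | {q0}.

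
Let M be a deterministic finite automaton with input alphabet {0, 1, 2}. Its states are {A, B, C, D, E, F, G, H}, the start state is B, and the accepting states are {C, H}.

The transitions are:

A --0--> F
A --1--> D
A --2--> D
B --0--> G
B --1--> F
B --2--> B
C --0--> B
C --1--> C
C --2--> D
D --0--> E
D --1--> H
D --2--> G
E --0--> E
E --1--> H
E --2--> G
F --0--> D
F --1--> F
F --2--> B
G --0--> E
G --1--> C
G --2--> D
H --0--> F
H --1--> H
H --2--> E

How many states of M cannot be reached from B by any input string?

Starting at B and following transitions, the reachable set is {B, C, D, E, F, G, H}. That leaves A unreachable — 1 in total.

1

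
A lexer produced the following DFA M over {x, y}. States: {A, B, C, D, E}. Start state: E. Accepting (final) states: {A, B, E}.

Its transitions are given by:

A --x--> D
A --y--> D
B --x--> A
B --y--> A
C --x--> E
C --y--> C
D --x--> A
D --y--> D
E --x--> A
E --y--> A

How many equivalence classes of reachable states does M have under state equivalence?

3

States {B,C} cannot be reached from the start state, so discard them.
P0 = {A,E} | {D}.
Refine {A,E} on symbol x: members go to different blocks, giving {A} and {E}.
The partition is now stable with 3 blocks: {A} | {D} | {E}.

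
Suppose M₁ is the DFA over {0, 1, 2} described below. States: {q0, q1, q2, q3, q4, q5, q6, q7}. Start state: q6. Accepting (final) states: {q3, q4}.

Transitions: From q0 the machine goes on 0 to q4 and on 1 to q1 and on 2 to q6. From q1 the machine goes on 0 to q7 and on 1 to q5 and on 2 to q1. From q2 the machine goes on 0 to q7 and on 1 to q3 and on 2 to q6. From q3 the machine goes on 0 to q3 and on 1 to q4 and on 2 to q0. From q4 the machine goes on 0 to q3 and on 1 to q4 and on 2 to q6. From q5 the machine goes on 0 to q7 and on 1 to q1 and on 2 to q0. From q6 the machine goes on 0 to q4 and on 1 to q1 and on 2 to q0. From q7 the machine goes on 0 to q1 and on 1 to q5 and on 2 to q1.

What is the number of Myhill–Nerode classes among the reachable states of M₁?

First remove the unreachable states {q2}; 7 states remain.
Initial partition by acceptance: {q3,q4} | {q0,q1,q5,q6,q7}.
On input 0, block {q0,q1,q5,q6,q7} splits into {q1,q5,q7} and {q0,q6}.
On input 2, block {q1,q5,q7} splits into {q1,q7} and {q5}.
The partition is now stable with 4 blocks: {q3,q4} | {q1,q7} | {q0,q6} | {q5}.

4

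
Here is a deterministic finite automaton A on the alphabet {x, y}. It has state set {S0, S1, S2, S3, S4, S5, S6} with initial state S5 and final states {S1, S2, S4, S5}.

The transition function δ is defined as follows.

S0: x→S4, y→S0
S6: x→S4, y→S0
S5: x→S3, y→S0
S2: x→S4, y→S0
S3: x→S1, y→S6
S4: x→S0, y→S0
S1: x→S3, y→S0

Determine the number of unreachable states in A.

1

No path from S5 leads to S2; the other 6 states are all reachable.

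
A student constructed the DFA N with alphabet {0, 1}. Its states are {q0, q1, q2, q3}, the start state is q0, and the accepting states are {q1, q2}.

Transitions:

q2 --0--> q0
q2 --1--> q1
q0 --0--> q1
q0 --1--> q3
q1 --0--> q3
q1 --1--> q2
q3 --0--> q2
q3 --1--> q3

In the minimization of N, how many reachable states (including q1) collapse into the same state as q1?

Every state is reachable, so we keep all 4.
Initial partition by acceptance: {q1,q2} | {q0,q3}.
Stable partition: {q1,q2} | {q0,q3} — 2 equivalence classes.
State q1 belongs to the block {q1,q2}, which has 2 states.

2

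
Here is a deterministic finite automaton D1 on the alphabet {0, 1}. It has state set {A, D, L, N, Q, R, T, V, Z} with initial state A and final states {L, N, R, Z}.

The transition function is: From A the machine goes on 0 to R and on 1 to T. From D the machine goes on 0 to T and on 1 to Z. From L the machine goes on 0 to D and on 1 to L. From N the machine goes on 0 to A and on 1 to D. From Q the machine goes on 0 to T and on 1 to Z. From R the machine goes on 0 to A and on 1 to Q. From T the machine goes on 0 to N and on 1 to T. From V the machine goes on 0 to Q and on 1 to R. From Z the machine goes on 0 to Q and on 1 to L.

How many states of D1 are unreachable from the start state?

BFS from A reaches {A, D, L, N, Q, R, T, Z}; the 1 state(s) V are never visited.

1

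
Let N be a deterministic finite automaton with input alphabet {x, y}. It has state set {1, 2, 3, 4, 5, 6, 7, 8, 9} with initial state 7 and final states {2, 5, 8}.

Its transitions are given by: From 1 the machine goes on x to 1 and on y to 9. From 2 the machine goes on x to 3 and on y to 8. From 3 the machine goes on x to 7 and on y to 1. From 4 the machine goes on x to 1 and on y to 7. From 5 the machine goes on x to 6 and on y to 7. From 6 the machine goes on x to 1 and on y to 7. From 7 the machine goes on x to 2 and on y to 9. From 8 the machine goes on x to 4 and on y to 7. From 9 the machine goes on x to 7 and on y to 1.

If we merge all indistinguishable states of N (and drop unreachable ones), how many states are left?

States {5,6} cannot be reached from the start state, so discard them.
Start with accepting vs non-accepting: {2,8} | {1,3,4,7,9}.
Refine {2,8} on symbol y: members go to different blocks, giving {2} and {8}.
On input x, block {1,3,4,7,9} splits into {1,3,4,9} and {7}.
On input x, block {1,3,4,9} splits into {1,4} and {3,9}.
Split {1,4} by δ(·,y) → {1} and {4}.
Stable partition: {2} | {1} | {8} | {7} | {3,9} | {4} — 6 equivalence classes.

6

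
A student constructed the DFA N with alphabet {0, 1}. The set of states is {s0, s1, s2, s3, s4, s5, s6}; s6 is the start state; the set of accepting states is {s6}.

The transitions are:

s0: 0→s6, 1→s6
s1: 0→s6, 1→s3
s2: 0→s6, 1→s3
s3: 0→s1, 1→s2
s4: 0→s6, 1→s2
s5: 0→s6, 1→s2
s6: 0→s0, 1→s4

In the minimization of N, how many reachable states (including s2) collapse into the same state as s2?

2

First remove the unreachable states {s5}; 6 states remain.
Initial partition by acceptance: {s6} | {s0,s1,s2,s3,s4}.
Split {s0,s1,s2,s3,s4} by δ(·,0) → {s0,s1,s2,s4} and {s3}.
Refine {s0,s1,s2,s4} on symbol 1: members go to different blocks, giving {s1,s2} and {s0} and {s4}.
The partition is now stable with 5 blocks: {s6} | {s1,s2} | {s3} | {s0} | {s4}.
The equivalence class containing s2 is {s1,s2}, of size 2.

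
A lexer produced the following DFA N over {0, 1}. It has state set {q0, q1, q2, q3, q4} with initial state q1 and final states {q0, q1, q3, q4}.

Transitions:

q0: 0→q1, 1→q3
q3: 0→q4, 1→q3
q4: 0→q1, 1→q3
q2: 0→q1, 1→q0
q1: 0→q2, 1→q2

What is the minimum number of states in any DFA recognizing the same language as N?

4

Start with accepting vs non-accepting: {q0,q1,q3,q4} | {q2}.
On input 0, block {q0,q1,q3,q4} splits into {q0,q3,q4} and {q1}.
On input 0, block {q0,q3,q4} splits into {q0,q4} and {q3}.
No further refinement is possible. Final partition (4 blocks): {q0,q4} | {q2} | {q1} | {q3}.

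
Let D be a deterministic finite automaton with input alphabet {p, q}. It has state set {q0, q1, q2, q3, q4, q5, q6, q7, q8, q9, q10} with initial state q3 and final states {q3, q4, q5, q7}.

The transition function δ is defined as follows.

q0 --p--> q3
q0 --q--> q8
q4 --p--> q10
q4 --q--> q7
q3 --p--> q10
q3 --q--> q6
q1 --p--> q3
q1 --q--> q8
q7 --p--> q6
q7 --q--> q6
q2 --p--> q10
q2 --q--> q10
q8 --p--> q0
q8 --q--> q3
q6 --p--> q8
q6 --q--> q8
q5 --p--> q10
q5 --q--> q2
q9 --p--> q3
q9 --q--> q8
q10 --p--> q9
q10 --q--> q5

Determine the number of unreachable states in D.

No path from q3 leads to q1, q4, q7; the other 8 states are all reachable.

3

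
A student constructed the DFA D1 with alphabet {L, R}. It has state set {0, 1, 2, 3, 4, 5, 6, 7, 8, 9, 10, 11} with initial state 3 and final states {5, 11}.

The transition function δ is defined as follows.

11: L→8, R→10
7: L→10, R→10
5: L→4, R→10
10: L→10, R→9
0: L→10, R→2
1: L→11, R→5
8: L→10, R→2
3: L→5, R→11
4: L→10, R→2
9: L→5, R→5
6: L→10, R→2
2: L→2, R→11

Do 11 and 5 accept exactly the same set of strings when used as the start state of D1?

Yes

States {0,1,6,7} cannot be reached from the start state, so discard them.
Start with accepting vs non-accepting: {5,11} | {2,3,4,8,9,10}.
Refine {2,3,4,8,9,10} on symbol L: members go to different blocks, giving {2,4,8,10} and {3,9}.
Split {2,4,8,10} by δ(·,R) → {4,8} and {2} and {10}.
No further refinement is possible. Final partition (5 blocks): {5,11} | {4,8} | {3,9} | {2} | {10}.
11 and 5 lie in the same block of the stable partition, so they are equivalent — no string distinguishes them.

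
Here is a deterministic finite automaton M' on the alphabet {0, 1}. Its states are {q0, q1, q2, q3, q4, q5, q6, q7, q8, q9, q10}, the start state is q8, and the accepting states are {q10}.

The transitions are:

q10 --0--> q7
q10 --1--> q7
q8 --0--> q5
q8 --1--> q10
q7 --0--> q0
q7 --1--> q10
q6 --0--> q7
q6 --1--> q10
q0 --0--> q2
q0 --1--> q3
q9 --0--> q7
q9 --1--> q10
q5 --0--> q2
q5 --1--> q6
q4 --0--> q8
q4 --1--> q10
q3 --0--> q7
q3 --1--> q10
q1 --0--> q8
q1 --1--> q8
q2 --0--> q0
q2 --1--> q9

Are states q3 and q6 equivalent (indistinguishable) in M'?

Yes

First remove the unreachable states {q1,q4}; 9 states remain.
Start with accepting vs non-accepting: {q10} | {q0,q2,q3,q5,q6,q7,q8,q9}.
Split {q0,q2,q3,q5,q6,q7,q8,q9} by δ(·,1) → {q3,q6,q7,q8,q9} and {q0,q2,q5}.
Split {q3,q6,q7,q8,q9} by δ(·,0) → {q3,q6,q9} and {q7,q8}.
No further refinement is possible. Final partition (4 blocks): {q10} | {q3,q6,q9} | {q0,q2,q5} | {q7,q8}.
q3 and q6 lie in the same block of the stable partition, so they are equivalent — no string distinguishes them.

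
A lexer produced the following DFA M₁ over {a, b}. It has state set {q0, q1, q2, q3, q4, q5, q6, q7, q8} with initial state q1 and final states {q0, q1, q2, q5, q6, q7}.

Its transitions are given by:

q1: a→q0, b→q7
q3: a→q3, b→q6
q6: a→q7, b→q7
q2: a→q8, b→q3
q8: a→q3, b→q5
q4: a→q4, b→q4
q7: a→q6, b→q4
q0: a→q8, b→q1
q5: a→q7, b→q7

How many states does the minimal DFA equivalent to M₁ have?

Reachable states from the start: {q0,q1,q3,q4,q5,q6,q7,q8}. Unreachable: {q2} — drop them.
P0 = {q0,q1,q5,q6,q7} | {q3,q4,q8}.
On input a, block {q0,q1,q5,q6,q7} splits into {q1,q5,q6,q7} and {q0}.
Split {q1,q5,q6,q7} by δ(·,a) → {q5,q6,q7} and {q1}.
Split {q5,q6,q7} by δ(·,b) → {q5,q6} and {q7}.
Refine {q3,q4,q8} on symbol b: members go to different blocks, giving {q3,q8} and {q4}.
The partition is now stable with 6 blocks: {q5,q6} | {q3,q8} | {q0} | {q1} | {q7} | {q4}.

6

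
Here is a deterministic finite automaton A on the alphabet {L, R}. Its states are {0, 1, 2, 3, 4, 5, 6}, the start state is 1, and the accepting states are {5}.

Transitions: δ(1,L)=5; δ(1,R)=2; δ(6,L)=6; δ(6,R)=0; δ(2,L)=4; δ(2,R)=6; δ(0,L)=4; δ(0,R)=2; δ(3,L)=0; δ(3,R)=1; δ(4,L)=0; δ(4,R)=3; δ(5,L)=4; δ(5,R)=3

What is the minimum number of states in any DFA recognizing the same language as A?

7

Start with accepting vs non-accepting: {5} | {0,1,2,3,4,6}.
Split {0,1,2,3,4,6} by δ(·,L) → {0,2,3,4,6} and {1}.
On input R, block {0,2,3,4,6} splits into {0,2,4,6} and {3}.
Split {0,2,4,6} by δ(·,R) → {0,2,6} and {4}.
Refine {0,2,6} on symbol L: members go to different blocks, giving {0,2} and {6}.
Refine {0,2} on symbol R: members go to different blocks, giving {0} and {2}.
The partition is now stable with 7 blocks: {5} | {0} | {1} | {3} | {4} | {6} | {2}.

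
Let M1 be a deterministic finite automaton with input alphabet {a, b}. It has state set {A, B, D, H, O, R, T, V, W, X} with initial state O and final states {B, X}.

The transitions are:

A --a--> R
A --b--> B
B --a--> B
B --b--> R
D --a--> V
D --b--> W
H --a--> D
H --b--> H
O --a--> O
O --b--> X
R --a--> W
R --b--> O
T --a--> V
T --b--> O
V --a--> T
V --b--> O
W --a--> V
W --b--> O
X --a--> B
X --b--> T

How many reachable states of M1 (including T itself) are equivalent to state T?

Reachable states from the start: {B,O,R,T,V,W,X}. Unreachable: {A,D,H} — drop them.
P0 = {B,X} | {O,R,T,V,W}.
Split {O,R,T,V,W} by δ(·,b) → {R,T,V,W} and {O}.
Stable partition: {B,X} | {R,T,V,W} | {O} — 3 equivalence classes.
State T belongs to the block {R,T,V,W}, which has 4 states.

4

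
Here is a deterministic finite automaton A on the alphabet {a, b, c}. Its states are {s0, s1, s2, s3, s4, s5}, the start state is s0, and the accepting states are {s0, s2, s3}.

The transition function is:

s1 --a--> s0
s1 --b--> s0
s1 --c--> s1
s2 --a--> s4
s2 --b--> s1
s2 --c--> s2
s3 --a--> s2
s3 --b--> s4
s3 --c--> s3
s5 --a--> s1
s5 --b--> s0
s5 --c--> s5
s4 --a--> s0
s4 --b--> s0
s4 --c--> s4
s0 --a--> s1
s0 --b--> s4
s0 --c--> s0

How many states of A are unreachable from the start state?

BFS from s0 reaches {s0, s1, s4}; the 3 state(s) s2, s3, s5 are never visited.

3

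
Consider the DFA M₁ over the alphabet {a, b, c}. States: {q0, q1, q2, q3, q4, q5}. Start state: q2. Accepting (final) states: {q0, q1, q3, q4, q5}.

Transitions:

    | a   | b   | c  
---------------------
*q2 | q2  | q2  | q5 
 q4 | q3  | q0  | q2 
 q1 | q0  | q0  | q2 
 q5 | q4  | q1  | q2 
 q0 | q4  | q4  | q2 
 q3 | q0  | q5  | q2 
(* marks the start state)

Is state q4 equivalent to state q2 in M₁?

No

Start with accepting vs non-accepting: {q0,q1,q3,q4,q5} | {q2}.
No further refinement is possible. Final partition (2 blocks): {q0,q1,q3,q4,q5} | {q2}.
q4 and q2 end up in different blocks, so they are distinguishable. For instance, the string 'ε' is accepted from only q4.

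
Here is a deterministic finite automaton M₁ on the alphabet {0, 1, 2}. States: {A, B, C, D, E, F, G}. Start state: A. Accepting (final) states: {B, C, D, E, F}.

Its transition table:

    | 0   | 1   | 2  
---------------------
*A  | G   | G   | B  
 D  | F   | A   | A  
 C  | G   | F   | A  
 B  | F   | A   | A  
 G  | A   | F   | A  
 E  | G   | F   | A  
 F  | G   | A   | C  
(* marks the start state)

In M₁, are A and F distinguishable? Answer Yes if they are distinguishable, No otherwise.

Yes

Reachable states from the start: {A,B,C,F,G}. Unreachable: {D,E} — drop them.
Start with accepting vs non-accepting: {B,C,F} | {A,G}.
Split {B,C,F} by δ(·,0) → {C,F} and {B}.
Split {C,F} by δ(·,1) → {C} and {F}.
On input 1, block {A,G} splits into {A} and {G}.
Stable partition: {C} | {A} | {B} | {F} | {G} — 5 equivalence classes.
A and F end up in different blocks, so they are distinguishable. For instance, the string 'ε' is accepted from only F.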